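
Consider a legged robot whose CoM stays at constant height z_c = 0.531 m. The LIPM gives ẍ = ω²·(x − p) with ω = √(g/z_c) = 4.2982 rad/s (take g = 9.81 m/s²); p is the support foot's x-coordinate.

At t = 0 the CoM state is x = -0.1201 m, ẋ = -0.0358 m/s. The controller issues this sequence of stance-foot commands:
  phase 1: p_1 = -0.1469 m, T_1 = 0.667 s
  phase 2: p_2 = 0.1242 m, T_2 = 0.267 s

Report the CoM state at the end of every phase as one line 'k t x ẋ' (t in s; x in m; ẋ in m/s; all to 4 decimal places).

1 0.6670 0.0165 0.6937
2 0.9340 0.1660 0.5469

phase 1: p=-0.1469, T=0.667, ωT=2.866899, cosh=8.819646, sinh=8.762771; start (x,ẋ)=(-0.120100, -0.035800) → end (x,ẋ)=(0.016481, 0.693656)
phase 2: p=0.1242, T=0.267, ωT=1.147619, cosh=1.734037, sinh=1.416646; start (x,ẋ)=(0.016481, 0.693656) → end (x,ẋ)=(0.166033, 0.546920)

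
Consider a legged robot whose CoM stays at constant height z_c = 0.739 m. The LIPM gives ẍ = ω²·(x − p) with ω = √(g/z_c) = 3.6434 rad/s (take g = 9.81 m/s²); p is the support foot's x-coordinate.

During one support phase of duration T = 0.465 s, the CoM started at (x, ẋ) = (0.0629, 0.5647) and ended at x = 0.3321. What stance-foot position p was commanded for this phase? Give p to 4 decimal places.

p = 0.1392

ωT = 3.6434·0.465 = 1.694181; cosh(ωT) = 2.812968, sinh(ωT) = 2.629219
x(T) = p + (x₀−p)·cosh(ωT) + (ẋ₀/ω)·sinh(ωT) ⇒ p·(1 − cosh) = x(T) − x₀·cosh − (ẋ₀/ω)·sinh
numerator   = 0.3321 − (0.0629)·2.812968 − (0.5647/3.6434)·2.629219 = -0.252345
denominator = 1 − 2.812968 = -1.812968
p = -0.252345 / -1.812968 = 0.1392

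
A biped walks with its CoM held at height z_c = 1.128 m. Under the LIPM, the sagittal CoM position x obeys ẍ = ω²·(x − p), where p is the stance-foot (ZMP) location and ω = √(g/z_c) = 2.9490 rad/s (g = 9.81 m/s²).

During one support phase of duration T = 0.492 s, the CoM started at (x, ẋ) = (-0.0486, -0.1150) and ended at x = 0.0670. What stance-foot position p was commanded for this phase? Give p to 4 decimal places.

p = -0.2039

ωT = 2.9490·0.492 = 1.450908; cosh(ωT) = 2.250672, sinh(ωT) = 2.016315
x(T) = p + (x₀−p)·cosh(ωT) + (ẋ₀/ω)·sinh(ωT) ⇒ p·(1 − cosh) = x(T) − x₀·cosh − (ẋ₀/ω)·sinh
numerator   = 0.0670 − (-0.0486)·2.250672 − (-0.1150/2.9490)·2.016315 = 0.255011
denominator = 1 − 2.250672 = -1.250672
p = 0.255011 / -1.250672 = -0.2039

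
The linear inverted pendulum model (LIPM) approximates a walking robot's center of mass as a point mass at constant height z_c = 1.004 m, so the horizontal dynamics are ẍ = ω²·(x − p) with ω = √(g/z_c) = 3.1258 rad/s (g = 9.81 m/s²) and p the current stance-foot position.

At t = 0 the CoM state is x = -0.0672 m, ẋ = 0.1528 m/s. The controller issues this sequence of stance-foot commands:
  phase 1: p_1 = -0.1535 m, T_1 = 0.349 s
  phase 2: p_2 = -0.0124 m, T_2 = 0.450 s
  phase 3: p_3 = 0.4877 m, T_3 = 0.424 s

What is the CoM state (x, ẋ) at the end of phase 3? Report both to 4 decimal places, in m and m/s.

x = 1.4835, ẋ = 3.5540

phase 1: p=-0.1535, T=0.349, ωT=1.090904, cosh=1.656439, sinh=1.320526; start (x,ẋ)=(-0.067200, 0.152800) → end (x,ẋ)=(0.054003, 0.609324)
phase 2: p=-0.0124, T=0.450, ωT=1.406610, cosh=2.163533, sinh=1.918561; start (x,ẋ)=(0.054003, 0.609324) → end (x,ẋ)=(0.505257, 1.716512)
phase 3: p=0.4877, T=0.424, ωT=1.325339, cosh=2.014587, sinh=1.748874; start (x,ẋ)=(0.505257, 1.716512) → end (x,ẋ)=(1.483452, 3.554039)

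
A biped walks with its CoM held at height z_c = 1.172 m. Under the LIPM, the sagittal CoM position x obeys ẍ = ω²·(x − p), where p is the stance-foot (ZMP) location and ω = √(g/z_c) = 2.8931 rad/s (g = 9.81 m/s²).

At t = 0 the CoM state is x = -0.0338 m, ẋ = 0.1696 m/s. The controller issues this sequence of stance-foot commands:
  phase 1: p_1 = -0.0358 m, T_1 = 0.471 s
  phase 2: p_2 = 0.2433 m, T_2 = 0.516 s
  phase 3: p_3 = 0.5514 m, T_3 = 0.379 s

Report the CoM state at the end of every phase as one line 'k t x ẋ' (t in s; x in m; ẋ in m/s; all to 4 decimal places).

phase 1: p=-0.0358, T=0.471, ωT=1.362650, cosh=2.081257, sinh=1.825275; start (x,ẋ)=(-0.033800, 0.169600) → end (x,ẋ)=(0.075364, 0.363543)
phase 2: p=0.2433, T=0.516, ωT=1.492840, cosh=2.337223, sinh=2.112490; start (x,ẋ)=(0.075364, 0.363543) → end (x,ẋ)=(0.116249, -0.176683)
phase 3: p=0.5514, T=0.379, ωT=1.096485, cosh=1.663834, sinh=1.329791; start (x,ẋ)=(0.116249, -0.176683) → end (x,ẋ)=(-0.253830, -1.968093)

1 0.4710 0.0754 0.3635
2 0.9870 0.1162 -0.1767
3 1.3660 -0.2538 -1.9681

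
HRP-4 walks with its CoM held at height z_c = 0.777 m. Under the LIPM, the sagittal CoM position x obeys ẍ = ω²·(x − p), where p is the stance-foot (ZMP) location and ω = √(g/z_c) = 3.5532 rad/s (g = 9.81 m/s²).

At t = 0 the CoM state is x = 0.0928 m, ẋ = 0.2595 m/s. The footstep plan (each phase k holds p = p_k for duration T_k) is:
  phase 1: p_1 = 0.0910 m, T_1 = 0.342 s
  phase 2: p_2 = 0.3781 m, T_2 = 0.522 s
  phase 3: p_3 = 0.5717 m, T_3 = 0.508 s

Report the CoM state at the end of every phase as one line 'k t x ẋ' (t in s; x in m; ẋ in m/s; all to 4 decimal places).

1 0.3420 0.2066 0.4857
2 0.8640 0.2427 -0.3099
3 1.3720 -0.7136 -4.4257

phase 1: p=0.0910, T=0.342, ωT=1.215194, cosh=1.833801, sinh=1.537148; start (x,ẋ)=(0.092800, 0.259500) → end (x,ẋ)=(0.206563, 0.485703)
phase 2: p=0.3781, T=0.522, ωT=1.854770, cosh=3.273360, sinh=3.116871; start (x,ẋ)=(0.206563, 0.485703) → end (x,ẋ)=(0.242657, -0.309870)
phase 3: p=0.5717, T=0.508, ωT=1.805026, cosh=3.122299, sinh=2.957828; start (x,ẋ)=(0.242657, -0.309870) → end (x,ẋ)=(-0.713620, -4.425671)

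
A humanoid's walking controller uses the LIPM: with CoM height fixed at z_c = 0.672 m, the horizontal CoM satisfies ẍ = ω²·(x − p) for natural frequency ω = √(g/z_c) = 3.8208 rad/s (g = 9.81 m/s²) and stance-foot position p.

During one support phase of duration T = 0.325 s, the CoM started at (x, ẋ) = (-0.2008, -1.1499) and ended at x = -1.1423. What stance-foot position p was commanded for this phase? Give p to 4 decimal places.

p = 0.3294

ωT = 3.8208·0.325 = 1.241760; cosh(ωT) = 1.875288, sinh(ωT) = 1.586413
x(T) = p + (x₀−p)·cosh(ωT) + (ẋ₀/ω)·sinh(ωT) ⇒ p·(1 − cosh) = x(T) − x₀·cosh − (ẋ₀/ω)·sinh
numerator   = -1.1423 − (-0.2008)·1.875288 − (-1.1499/3.8208)·1.586413 = -0.288299
denominator = 1 − 1.875288 = -0.875288
p = -0.288299 / -0.875288 = 0.3294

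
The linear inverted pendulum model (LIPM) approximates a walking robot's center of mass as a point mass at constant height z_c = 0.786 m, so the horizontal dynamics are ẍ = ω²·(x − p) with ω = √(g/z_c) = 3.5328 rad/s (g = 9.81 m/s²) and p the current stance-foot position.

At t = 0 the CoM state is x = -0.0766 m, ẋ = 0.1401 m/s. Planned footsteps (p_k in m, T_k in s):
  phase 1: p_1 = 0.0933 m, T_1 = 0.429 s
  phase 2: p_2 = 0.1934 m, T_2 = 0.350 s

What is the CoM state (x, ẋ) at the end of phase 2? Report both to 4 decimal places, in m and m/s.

x = -1.0209, ẋ = -4.1401

phase 1: p=0.0933, T=0.429, ωT=1.515571, cosh=2.385852, sinh=2.166169; start (x,ẋ)=(-0.076600, 0.140100) → end (x,ẋ)=(-0.226153, -0.965926)
phase 2: p=0.1934, T=0.350, ωT=1.236480, cosh=1.866938, sinh=1.576533; start (x,ẋ)=(-0.226153, -0.965926) → end (x,ẋ)=(-1.020929, -4.140054)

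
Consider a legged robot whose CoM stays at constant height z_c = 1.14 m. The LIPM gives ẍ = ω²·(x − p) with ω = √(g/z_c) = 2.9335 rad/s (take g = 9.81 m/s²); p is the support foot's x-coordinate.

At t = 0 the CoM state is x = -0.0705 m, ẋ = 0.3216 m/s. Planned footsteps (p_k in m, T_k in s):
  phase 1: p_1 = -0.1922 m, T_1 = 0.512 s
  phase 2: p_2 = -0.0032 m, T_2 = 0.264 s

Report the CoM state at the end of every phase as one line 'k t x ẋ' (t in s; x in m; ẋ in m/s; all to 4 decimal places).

1 0.5120 0.3285 1.5197
2 0.7760 0.8756 2.8299

phase 1: p=-0.1922, T=0.512, ωT=1.501952, cosh=2.356570, sinh=2.133875; start (x,ẋ)=(-0.070500, 0.321600) → end (x,ẋ)=(0.328532, 1.519681)
phase 2: p=-0.0032, T=0.264, ωT=0.774444, cosh=1.315173, sinh=0.854213; start (x,ẋ)=(0.328532, 1.519681) → end (x,ẋ)=(0.875604, 2.829908)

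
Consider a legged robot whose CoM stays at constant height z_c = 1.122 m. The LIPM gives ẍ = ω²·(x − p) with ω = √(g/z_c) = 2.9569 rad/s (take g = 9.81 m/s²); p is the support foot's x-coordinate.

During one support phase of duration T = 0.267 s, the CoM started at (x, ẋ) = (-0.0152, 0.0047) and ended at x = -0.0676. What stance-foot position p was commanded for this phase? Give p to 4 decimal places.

p = 0.1487

ωT = 2.9569·0.267 = 0.789492; cosh(ωT) = 1.328177, sinh(ωT) = 0.874101
x(T) = p + (x₀−p)·cosh(ωT) + (ẋ₀/ω)·sinh(ωT) ⇒ p·(1 − cosh) = x(T) − x₀·cosh − (ẋ₀/ω)·sinh
numerator   = -0.0676 − (-0.0152)·1.328177 − (0.0047/2.9569)·0.874101 = -0.048801
denominator = 1 − 1.328177 = -0.328177
p = -0.048801 / -0.328177 = 0.1487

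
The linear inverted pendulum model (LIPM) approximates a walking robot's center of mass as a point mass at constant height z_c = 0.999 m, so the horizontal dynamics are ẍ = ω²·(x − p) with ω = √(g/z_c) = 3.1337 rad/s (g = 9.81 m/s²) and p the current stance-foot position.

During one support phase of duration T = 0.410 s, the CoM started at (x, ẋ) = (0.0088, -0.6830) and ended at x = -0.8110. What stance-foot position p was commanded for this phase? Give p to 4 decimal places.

ωT = 3.1337·0.410 = 1.284817; cosh(ωT) = 1.945354, sinh(ωT) = 1.668653
x(T) = p + (x₀−p)·cosh(ωT) + (ẋ₀/ω)·sinh(ωT) ⇒ p·(1 − cosh) = x(T) − x₀·cosh − (ẋ₀/ω)·sinh
numerator   = -0.8110 − (0.0088)·1.945354 − (-0.6830/3.1337)·1.668653 = -0.464431
denominator = 1 − 1.945354 = -0.945354
p = -0.464431 / -0.945354 = 0.4913

p = 0.4913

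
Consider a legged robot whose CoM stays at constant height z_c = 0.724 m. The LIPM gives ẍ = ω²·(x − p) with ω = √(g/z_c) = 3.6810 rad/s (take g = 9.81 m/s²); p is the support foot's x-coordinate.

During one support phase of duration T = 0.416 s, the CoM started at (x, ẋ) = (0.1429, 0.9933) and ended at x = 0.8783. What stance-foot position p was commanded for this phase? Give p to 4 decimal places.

p = 0.0438

ωT = 3.6810·0.416 = 1.531296; cosh(ωT) = 2.420211, sinh(ωT) = 2.203955
x(T) = p + (x₀−p)·cosh(ωT) + (ẋ₀/ω)·sinh(ωT) ⇒ p·(1 − cosh) = x(T) − x₀·cosh − (ẋ₀/ω)·sinh
numerator   = 0.8783 − (0.1429)·2.420211 − (0.9933/3.6810)·2.203955 = -0.062275
denominator = 1 − 2.420211 = -1.420211
p = -0.062275 / -1.420211 = 0.0438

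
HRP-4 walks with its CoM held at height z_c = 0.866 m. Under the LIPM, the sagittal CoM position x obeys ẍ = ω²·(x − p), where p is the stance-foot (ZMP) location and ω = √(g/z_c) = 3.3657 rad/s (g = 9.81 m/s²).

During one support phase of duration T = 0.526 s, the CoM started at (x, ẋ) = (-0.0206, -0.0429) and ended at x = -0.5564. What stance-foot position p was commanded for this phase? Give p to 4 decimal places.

p = 0.2265

ωT = 3.3657·0.526 = 1.770358; cosh(ωT) = 3.021614, sinh(ωT) = 2.851342
x(T) = p + (x₀−p)·cosh(ωT) + (ẋ₀/ω)·sinh(ωT) ⇒ p·(1 − cosh) = x(T) − x₀·cosh − (ẋ₀/ω)·sinh
numerator   = -0.5564 − (-0.0206)·3.021614 − (-0.0429/3.3657)·2.851342 = -0.457811
denominator = 1 − 3.021614 = -2.021614
p = -0.457811 / -2.021614 = 0.2265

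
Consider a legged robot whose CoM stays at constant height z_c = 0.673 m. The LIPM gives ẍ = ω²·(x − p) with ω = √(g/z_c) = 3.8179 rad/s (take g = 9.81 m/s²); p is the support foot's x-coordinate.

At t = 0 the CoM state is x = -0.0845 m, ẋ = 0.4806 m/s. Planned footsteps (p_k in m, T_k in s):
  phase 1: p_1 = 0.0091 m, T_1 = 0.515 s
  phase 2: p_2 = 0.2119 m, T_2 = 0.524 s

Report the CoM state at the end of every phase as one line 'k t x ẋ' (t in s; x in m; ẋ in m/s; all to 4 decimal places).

phase 1: p=0.0091, T=0.515, ωT=1.966218, cosh=3.641798, sinh=3.501813; start (x,ẋ)=(-0.084500, 0.480600) → end (x,ẋ)=(0.109038, 0.498856)
phase 2: p=0.2119, T=0.524, ωT=2.000580, cosh=3.764298, sinh=3.629042; start (x,ẋ)=(0.109038, 0.498856) → end (x,ẋ)=(0.298878, 0.452664)

1 0.5150 0.1090 0.4989
2 1.0390 0.2989 0.4527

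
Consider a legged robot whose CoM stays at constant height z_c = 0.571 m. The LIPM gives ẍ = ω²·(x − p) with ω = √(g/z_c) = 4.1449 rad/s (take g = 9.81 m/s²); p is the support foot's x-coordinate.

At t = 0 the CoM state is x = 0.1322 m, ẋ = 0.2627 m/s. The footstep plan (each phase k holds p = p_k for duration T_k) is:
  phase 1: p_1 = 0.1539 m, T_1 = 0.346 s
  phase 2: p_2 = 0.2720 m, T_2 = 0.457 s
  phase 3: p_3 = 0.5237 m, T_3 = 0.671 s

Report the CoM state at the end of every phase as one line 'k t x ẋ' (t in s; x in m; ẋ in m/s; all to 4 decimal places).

phase 1: p=0.1539, T=0.346, ωT=1.434135, cosh=2.217168, sinh=1.978847; start (x,ẋ)=(0.132200, 0.262700) → end (x,ẋ)=(0.231205, 0.404464)
phase 2: p=0.2720, T=0.457, ωT=1.894219, cosh=3.398896, sinh=3.248461; start (x,ẋ)=(0.231205, 0.404464) → end (x,ẋ)=(0.450330, 0.825445)
phase 3: p=0.5237, T=0.671, ωT=2.781228, cosh=8.100394, sinh=8.038432; start (x,ẋ)=(0.450330, 0.825445) → end (x,ẋ)=(1.530209, 4.241867)

1 0.3460 0.2312 0.4045
2 0.8030 0.4503 0.8254
3 1.4740 1.5302 4.2419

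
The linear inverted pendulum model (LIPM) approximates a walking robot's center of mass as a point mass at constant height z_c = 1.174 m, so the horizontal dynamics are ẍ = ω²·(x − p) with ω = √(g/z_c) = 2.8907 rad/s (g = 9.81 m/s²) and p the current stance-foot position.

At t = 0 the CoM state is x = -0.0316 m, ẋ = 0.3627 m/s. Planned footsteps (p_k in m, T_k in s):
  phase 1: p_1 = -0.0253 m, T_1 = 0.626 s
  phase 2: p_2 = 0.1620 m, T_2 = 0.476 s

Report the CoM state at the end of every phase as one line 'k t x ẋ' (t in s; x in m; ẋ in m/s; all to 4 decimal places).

1 0.6260 0.3279 1.0832
2 1.1020 1.2057 3.1695

phase 1: p=-0.0253, T=0.626, ωT=1.809578, cosh=3.135797, sinh=2.972074; start (x,ẋ)=(-0.031600, 0.362700) → end (x,ẋ)=(0.327855, 1.083228)
phase 2: p=0.1620, T=0.476, ωT=1.375973, cosh=2.105761, sinh=1.853167; start (x,ẋ)=(0.327855, 1.083228) → end (x,ẋ)=(1.205685, 3.169493)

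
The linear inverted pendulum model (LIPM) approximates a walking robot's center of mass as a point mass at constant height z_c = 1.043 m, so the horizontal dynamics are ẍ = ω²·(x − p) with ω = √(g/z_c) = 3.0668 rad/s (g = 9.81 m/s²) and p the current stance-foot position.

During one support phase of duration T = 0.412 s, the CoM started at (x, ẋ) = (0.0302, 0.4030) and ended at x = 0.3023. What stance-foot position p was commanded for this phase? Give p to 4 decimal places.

p = -0.0338

ωT = 3.0668·0.412 = 1.263522; cosh(ωT) = 1.910258, sinh(ωT) = 1.627601
x(T) = p + (x₀−p)·cosh(ωT) + (ẋ₀/ω)·sinh(ωT) ⇒ p·(1 − cosh) = x(T) − x₀·cosh − (ẋ₀/ω)·sinh
numerator   = 0.3023 − (0.0302)·1.910258 − (0.4030/3.0668)·1.627601 = 0.030732
denominator = 1 − 1.910258 = -0.910258
p = 0.030732 / -0.910258 = -0.0338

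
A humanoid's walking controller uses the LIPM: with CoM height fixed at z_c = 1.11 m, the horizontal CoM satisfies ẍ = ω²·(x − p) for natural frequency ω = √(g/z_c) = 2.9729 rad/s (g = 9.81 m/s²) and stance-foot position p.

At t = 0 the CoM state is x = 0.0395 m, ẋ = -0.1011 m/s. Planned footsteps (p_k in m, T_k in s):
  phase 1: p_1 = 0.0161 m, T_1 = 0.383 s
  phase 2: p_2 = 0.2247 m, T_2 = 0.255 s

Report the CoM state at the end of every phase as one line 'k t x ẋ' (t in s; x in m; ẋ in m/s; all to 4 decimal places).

phase 1: p=0.0161, T=0.383, ωT=1.138621, cosh=1.721360, sinh=1.401099; start (x,ẋ)=(0.039500, -0.101100) → end (x,ẋ)=(0.008732, -0.076561)
phase 2: p=0.2247, T=0.255, ωT=0.758090, cosh=1.301378, sinh=0.832817; start (x,ẋ)=(0.008732, -0.076561) → end (x,ẋ)=(-0.077803, -0.634345)

1 0.3830 0.0087 -0.0766
2 0.6380 -0.0778 -0.6343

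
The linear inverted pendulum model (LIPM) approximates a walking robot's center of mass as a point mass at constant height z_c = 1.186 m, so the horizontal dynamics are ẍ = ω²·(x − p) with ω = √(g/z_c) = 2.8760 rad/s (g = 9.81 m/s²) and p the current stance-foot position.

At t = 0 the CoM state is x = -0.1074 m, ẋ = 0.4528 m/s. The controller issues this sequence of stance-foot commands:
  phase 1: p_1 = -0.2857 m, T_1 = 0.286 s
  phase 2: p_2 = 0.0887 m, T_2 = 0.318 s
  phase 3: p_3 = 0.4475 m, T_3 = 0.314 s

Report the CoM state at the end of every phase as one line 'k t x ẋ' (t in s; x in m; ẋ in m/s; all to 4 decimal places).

1 0.2860 0.1010 1.0858
2 0.6040 0.5020 1.6095
3 0.9180 1.1027 2.4731

phase 1: p=-0.2857, T=0.286, ωT=0.822536, cosh=1.357791, sinh=0.918474; start (x,ẋ)=(-0.107400, 0.452800) → end (x,ẋ)=(0.101000, 1.085793)
phase 2: p=0.0887, T=0.318, ωT=0.914568, cosh=1.448193, sinh=1.047504; start (x,ẋ)=(0.101000, 1.085793) → end (x,ẋ)=(0.501982, 1.609492)
phase 3: p=0.4475, T=0.314, ωT=0.903064, cosh=1.436238, sinh=1.030913; start (x,ẋ)=(0.501982, 1.609492) → end (x,ẋ)=(1.102677, 2.473148)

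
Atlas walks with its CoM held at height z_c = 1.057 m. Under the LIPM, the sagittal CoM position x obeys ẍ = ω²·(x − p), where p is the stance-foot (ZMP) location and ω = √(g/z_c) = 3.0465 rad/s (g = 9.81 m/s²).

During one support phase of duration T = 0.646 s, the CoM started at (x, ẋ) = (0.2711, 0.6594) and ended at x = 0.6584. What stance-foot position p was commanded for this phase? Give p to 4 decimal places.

p = 0.4116

ωT = 3.0465·0.646 = 1.968039; cosh(ωT) = 3.648180, sinh(ωT) = 3.508449
x(T) = p + (x₀−p)·cosh(ωT) + (ẋ₀/ω)·sinh(ωT) ⇒ p·(1 − cosh) = x(T) − x₀·cosh − (ẋ₀/ω)·sinh
numerator   = 0.6584 − (0.2711)·3.648180 − (0.6594/3.0465)·3.508449 = -1.090008
denominator = 1 − 3.648180 = -2.648180
p = -1.090008 / -2.648180 = 0.4116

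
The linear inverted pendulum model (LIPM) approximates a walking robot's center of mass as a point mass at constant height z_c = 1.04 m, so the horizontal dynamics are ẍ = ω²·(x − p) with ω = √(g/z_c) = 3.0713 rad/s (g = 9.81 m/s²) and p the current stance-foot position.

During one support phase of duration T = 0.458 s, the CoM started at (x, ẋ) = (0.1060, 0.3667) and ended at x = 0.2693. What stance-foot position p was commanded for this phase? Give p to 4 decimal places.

p = 0.1625

ωT = 3.0713·0.458 = 1.406655; cosh(ωT) = 2.163620, sinh(ωT) = 1.918659
x(T) = p + (x₀−p)·cosh(ωT) + (ẋ₀/ω)·sinh(ωT) ⇒ p·(1 − cosh) = x(T) − x₀·cosh − (ẋ₀/ω)·sinh
numerator   = 0.2693 − (0.1060)·2.163620 − (0.3667/3.0713)·1.918659 = -0.189123
denominator = 1 − 2.163620 = -1.163620
p = -0.189123 / -1.163620 = 0.1625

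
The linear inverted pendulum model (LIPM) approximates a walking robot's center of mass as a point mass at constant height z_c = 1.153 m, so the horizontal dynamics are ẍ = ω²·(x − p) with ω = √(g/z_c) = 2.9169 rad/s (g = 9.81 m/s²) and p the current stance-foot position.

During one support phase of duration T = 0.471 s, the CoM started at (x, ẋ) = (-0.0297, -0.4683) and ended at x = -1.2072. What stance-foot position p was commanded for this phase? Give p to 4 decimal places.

p = 0.7696

ωT = 2.9169·0.471 = 1.373860; cosh(ωT) = 2.101849, sinh(ωT) = 1.848721
x(T) = p + (x₀−p)·cosh(ωT) + (ẋ₀/ω)·sinh(ωT) ⇒ p·(1 − cosh) = x(T) − x₀·cosh − (ẋ₀/ω)·sinh
numerator   = -1.2072 − (-0.0297)·2.101849 − (-0.4683/2.9169)·1.848721 = -0.847968
denominator = 1 − 2.101849 = -1.101849
p = -0.847968 / -1.101849 = 0.7696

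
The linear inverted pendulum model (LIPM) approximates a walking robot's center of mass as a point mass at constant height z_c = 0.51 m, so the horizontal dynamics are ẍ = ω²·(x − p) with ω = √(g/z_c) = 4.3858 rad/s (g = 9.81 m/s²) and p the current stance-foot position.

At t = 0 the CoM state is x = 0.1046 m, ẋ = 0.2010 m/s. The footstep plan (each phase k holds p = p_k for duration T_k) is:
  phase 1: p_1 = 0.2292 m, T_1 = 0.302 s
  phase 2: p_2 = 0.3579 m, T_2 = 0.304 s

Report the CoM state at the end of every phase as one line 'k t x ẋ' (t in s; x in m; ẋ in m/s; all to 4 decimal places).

1 0.3020 0.0584 -0.5502
2 0.6060 -0.4710 -3.4341

phase 1: p=0.2292, T=0.302, ωT=1.324512, cosh=2.013141, sinh=1.747208; start (x,ẋ)=(0.104600, 0.201000) → end (x,ẋ)=(0.058437, -0.550157)
phase 2: p=0.3579, T=0.304, ωT=1.333283, cosh=2.028544, sinh=1.764934; start (x,ẋ)=(0.058437, -0.550157) → end (x,ẋ)=(-0.470968, -3.434056)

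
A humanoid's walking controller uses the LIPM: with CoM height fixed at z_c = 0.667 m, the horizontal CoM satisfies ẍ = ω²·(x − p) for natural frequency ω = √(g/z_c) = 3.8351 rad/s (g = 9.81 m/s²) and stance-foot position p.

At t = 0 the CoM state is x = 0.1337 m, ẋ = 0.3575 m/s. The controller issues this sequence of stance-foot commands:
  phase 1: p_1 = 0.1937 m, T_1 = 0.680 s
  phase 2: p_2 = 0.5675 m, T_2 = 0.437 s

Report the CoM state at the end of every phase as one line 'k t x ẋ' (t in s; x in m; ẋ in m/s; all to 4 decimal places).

1 0.6800 0.4134 0.8860
2 1.1170 0.7371 0.9269

phase 1: p=0.1937, T=0.680, ωT=2.607868, cosh=6.821890, sinh=6.748199; start (x,ẋ)=(0.133700, 0.357500) → end (x,ẋ)=(0.413440, 0.886025)
phase 2: p=0.5675, T=0.437, ωT=1.675939, cosh=2.765471, sinh=2.578338; start (x,ẋ)=(0.413440, 0.886025) → end (x,ẋ)=(0.737125, 0.926897)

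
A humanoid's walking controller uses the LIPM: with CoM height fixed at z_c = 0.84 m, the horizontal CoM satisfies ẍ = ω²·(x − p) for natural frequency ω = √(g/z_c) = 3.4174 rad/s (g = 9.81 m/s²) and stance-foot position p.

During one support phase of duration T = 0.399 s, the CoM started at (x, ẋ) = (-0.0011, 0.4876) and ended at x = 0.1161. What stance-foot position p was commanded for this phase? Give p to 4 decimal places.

ωT = 3.4174·0.399 = 1.363543; cosh(ωT) = 2.082887, sinh(ωT) = 1.827134
x(T) = p + (x₀−p)·cosh(ωT) + (ẋ₀/ω)·sinh(ωT) ⇒ p·(1 − cosh) = x(T) − x₀·cosh − (ẋ₀/ω)·sinh
numerator   = 0.1161 − (-0.0011)·2.082887 − (0.4876/3.4174)·1.827134 = -0.142307
denominator = 1 − 2.082887 = -1.082887
p = -0.142307 / -1.082887 = 0.1314

p = 0.1314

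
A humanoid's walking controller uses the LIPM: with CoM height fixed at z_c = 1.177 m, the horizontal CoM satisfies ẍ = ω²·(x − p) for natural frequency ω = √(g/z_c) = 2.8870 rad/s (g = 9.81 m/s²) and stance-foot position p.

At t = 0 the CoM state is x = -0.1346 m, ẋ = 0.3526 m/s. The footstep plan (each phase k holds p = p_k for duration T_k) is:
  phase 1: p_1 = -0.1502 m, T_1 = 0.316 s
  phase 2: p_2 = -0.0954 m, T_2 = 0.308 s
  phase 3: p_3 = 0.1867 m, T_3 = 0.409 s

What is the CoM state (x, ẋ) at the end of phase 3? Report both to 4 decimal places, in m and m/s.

x = 0.8196, ẋ = 2.1129

phase 1: p=-0.1502, T=0.316, ωT=0.912292, cosh=1.445813, sinh=1.044210; start (x,ẋ)=(-0.134600, 0.352600) → end (x,ẋ)=(-0.000112, 0.556822)
phase 2: p=-0.0954, T=0.308, ωT=0.889196, cosh=1.422079, sinh=1.011093; start (x,ẋ)=(-0.000112, 0.556822) → end (x,ẋ)=(0.235119, 1.069993)
phase 3: p=0.1867, T=0.409, ωT=1.180783, cosh=1.781981, sinh=1.474943; start (x,ẋ)=(0.235119, 1.069993) → end (x,ẋ)=(0.819631, 2.112882)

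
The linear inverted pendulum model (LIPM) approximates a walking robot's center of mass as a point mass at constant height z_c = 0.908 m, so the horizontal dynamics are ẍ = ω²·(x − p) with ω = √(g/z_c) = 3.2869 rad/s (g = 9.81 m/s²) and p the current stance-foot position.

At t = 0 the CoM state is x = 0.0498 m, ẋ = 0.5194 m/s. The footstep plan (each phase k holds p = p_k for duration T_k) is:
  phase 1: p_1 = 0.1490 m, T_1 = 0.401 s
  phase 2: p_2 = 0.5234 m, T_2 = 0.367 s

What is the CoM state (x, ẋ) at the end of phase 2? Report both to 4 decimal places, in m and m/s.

x = 0.1987, ẋ = -0.6311

phase 1: p=0.1490, T=0.401, ωT=1.318047, cosh=2.001887, sinh=1.734230; start (x,ẋ)=(0.049800, 0.519400) → end (x,ẋ)=(0.224458, 0.474316)
phase 2: p=0.5234, T=0.367, ωT=1.206292, cosh=1.820189, sinh=1.520885; start (x,ẋ)=(0.224458, 0.474316) → end (x,ẋ)=(0.198740, -0.631064)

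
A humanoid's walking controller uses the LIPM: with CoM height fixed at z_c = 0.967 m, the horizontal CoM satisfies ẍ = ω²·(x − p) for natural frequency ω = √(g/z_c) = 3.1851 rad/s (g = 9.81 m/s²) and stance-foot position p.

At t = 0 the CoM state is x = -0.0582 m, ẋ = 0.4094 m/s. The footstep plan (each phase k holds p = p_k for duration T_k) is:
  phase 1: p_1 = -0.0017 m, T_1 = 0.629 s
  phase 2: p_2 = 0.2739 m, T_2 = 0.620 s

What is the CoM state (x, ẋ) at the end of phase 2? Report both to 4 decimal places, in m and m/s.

phase 1: p=-0.0017, T=0.629, ωT=2.003428, cosh=3.774650, sinh=3.639778; start (x,ẋ)=(-0.058200, 0.409400) → end (x,ẋ)=(0.252875, 0.890334)
phase 2: p=0.2739, T=0.620, ωT=1.974762, cosh=3.671850, sinh=3.533055; start (x,ẋ)=(0.252875, 0.890334) → end (x,ẋ)=(1.184297, 3.032573)

x = 1.1843, ẋ = 3.0326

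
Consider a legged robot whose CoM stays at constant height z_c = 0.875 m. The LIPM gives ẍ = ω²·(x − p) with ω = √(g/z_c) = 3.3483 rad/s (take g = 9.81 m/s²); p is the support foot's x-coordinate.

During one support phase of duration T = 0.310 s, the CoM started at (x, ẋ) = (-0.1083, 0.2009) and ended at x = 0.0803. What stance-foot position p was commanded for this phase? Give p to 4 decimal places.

ωT = 3.3483·0.310 = 1.037973; cosh(ωT) = 1.588830, sinh(ωT) = 1.234658
x(T) = p + (x₀−p)·cosh(ωT) + (ẋ₀/ω)·sinh(ωT) ⇒ p·(1 − cosh) = x(T) − x₀·cosh − (ẋ₀/ω)·sinh
numerator   = 0.0803 − (-0.1083)·1.588830 − (0.2009/3.3483)·1.234658 = 0.178290
denominator = 1 − 1.588830 = -0.588830
p = 0.178290 / -0.588830 = -0.3028

p = -0.3028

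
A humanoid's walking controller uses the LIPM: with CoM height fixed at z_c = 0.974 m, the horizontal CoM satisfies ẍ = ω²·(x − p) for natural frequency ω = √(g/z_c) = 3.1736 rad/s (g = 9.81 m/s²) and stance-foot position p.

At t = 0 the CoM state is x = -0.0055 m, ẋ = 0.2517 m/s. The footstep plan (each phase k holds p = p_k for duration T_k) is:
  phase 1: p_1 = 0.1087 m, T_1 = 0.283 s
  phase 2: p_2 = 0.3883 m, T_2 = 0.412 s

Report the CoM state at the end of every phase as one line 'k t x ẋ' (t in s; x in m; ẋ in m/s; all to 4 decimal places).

phase 1: p=0.1087, T=0.283, ωT=0.898129, cosh=1.431168, sinh=1.023837; start (x,ẋ)=(-0.005500, 0.251700) → end (x,ẋ)=(0.026462, -0.010839)
phase 2: p=0.3883, T=0.412, ωT=1.307523, cosh=1.983747, sinh=1.713258; start (x,ẋ)=(0.026462, -0.010839) → end (x,ẋ)=(-0.335347, -1.988888)

1 0.2830 0.0265 -0.0108
2 0.6950 -0.3353 -1.9889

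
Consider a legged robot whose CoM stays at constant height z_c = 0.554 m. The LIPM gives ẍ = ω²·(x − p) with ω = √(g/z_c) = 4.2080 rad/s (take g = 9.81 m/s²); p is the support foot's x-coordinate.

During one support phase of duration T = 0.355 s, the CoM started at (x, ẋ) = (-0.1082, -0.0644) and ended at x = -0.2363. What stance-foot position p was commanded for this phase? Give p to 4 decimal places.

ωT = 4.2080·0.355 = 1.493840; cosh(ωT) = 2.339338, sinh(ωT) = 2.114829
x(T) = p + (x₀−p)·cosh(ωT) + (ẋ₀/ω)·sinh(ωT) ⇒ p·(1 − cosh) = x(T) − x₀·cosh − (ẋ₀/ω)·sinh
numerator   = -0.2363 − (-0.1082)·2.339338 − (-0.0644/4.2080)·2.114829 = 0.049182
denominator = 1 − 2.339338 = -1.339338
p = 0.049182 / -1.339338 = -0.0367

p = -0.0367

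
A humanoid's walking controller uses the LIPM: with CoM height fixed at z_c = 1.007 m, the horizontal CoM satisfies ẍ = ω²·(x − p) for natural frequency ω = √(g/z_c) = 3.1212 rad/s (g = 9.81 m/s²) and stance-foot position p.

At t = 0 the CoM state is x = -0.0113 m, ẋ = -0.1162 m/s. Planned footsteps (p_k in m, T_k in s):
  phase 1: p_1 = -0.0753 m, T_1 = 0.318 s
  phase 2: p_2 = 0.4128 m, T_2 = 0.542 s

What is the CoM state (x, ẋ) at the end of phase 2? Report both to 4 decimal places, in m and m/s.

phase 1: p=-0.0753, T=0.318, ωT=0.992542, cosh=1.534358, sinh=1.163725; start (x,ẋ)=(-0.011300, -0.116200) → end (x,ẋ)=(-0.020426, 0.054170)
phase 2: p=0.4128, T=0.542, ωT=1.691690, cosh=2.806429, sinh=2.622221; start (x,ẋ)=(-0.020426, 0.054170) → end (x,ẋ)=(-0.757507, -3.393702)

x = -0.7575, ẋ = -3.3937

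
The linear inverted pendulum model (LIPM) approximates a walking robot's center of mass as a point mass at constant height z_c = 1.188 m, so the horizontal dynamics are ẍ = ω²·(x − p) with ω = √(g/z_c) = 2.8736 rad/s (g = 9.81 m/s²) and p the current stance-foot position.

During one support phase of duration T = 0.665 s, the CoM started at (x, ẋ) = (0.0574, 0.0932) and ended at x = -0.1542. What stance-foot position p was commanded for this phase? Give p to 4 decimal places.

p = 0.1873

ωT = 2.8736·0.665 = 1.910944; cosh(ωT) = 3.453704, sinh(ωT) = 3.305763
x(T) = p + (x₀−p)·cosh(ωT) + (ẋ₀/ω)·sinh(ωT) ⇒ p·(1 − cosh) = x(T) − x₀·cosh − (ẋ₀/ω)·sinh
numerator   = -0.1542 − (0.0574)·3.453704 − (0.0932/2.8736)·3.305763 = -0.459659
denominator = 1 − 3.453704 = -2.453704
p = -0.459659 / -2.453704 = 0.1873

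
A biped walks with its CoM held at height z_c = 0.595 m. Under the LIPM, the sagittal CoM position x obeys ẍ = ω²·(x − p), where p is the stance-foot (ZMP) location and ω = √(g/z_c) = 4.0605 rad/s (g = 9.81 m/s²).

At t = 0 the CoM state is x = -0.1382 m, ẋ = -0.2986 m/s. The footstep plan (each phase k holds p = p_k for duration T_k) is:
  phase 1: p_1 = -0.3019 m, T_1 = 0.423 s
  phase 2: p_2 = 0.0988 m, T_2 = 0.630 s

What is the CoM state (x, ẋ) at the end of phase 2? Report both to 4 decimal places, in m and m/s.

x = 0.7408, ẋ = 2.7197

phase 1: p=-0.3019, T=0.423, ωT=1.717591, cosh=2.875296, sinh=2.695798; start (x,ẋ)=(-0.138200, -0.298600) → end (x,ẋ)=(-0.029457, 0.933344)
phase 2: p=0.0988, T=0.630, ωT=2.558115, cosh=6.494453, sinh=6.417003; start (x,ẋ)=(-0.029457, 0.933344) → end (x,ẋ)=(0.740850, 2.719666)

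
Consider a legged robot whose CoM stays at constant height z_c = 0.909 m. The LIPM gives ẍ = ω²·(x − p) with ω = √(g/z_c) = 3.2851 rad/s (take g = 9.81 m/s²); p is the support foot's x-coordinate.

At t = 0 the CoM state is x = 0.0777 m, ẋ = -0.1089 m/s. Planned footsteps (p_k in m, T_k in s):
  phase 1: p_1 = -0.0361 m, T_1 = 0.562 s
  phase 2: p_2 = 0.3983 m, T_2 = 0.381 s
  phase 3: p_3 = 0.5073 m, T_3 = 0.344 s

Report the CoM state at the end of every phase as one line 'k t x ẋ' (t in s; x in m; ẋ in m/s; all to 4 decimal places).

1 0.5620 0.2310 0.8012
2 0.9430 0.4734 0.6330
3 1.2870 0.7164 0.9275

phase 1: p=-0.0361, T=0.562, ωT=1.846226, cosh=3.246848, sinh=3.089016; start (x,ẋ)=(0.077700, -0.108900) → end (x,ẋ)=(0.230991, 0.801230)
phase 2: p=0.3983, T=0.381, ωT=1.251623, cosh=1.891026, sinh=1.604986; start (x,ẋ)=(0.230991, 0.801230) → end (x,ẋ)=(0.473368, 0.633005)
phase 3: p=0.5073, T=0.344, ωT=1.130074, cosh=1.709448, sinh=1.386439; start (x,ẋ)=(0.473368, 0.633005) → end (x,ẋ)=(0.716448, 0.927543)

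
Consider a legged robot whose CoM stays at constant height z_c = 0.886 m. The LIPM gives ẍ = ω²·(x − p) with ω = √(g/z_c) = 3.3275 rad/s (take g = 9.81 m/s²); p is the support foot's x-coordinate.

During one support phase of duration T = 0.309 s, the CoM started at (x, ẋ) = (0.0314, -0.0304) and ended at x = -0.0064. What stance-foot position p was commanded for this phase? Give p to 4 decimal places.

p = 0.0776

ωT = 3.3275·0.309 = 1.028198; cosh(ωT) = 1.576836, sinh(ωT) = 1.219185
x(T) = p + (x₀−p)·cosh(ωT) + (ẋ₀/ω)·sinh(ωT) ⇒ p·(1 − cosh) = x(T) − x₀·cosh − (ẋ₀/ω)·sinh
numerator   = -0.0064 − (0.0314)·1.576836 − (-0.0304/3.3275)·1.219185 = -0.044774
denominator = 1 − 1.576836 = -0.576836
p = -0.044774 / -0.576836 = 0.0776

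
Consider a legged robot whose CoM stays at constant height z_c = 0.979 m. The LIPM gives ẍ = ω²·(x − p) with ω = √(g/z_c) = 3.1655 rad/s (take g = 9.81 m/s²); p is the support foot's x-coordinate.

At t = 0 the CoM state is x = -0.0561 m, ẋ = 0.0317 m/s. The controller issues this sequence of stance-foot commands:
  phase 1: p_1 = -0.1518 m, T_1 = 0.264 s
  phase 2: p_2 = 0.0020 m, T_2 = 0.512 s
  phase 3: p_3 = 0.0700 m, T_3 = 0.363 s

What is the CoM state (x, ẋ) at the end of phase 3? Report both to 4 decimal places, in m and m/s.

phase 1: p=-0.1518, T=0.264, ωT=0.835692, cosh=1.369992, sinh=0.936418; start (x,ẋ)=(-0.056100, 0.031700) → end (x,ẋ)=(-0.011314, 0.327106)
phase 2: p=0.0020, T=0.512, ωT=1.620736, cosh=2.627282, sinh=2.429529; start (x,ẋ)=(-0.011314, 0.327106) → end (x,ẋ)=(0.218074, 0.757003)
phase 3: p=0.0700, T=0.363, ωT=1.149077, cosh=1.736103, sinh=1.419174; start (x,ẋ)=(0.218074, 0.757003) → end (x,ẋ)=(0.666455, 1.979442)

x = 0.6665, ẋ = 1.9794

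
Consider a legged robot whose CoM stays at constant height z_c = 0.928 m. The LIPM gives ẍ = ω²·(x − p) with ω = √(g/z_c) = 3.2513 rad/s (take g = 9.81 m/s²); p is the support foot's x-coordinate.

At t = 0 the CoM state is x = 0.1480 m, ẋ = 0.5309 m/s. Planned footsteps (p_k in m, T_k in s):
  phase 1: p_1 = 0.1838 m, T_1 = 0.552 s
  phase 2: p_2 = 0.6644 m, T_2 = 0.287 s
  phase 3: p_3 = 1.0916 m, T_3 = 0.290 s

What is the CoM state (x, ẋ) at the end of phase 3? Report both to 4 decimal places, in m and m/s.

x = 1.3560, ẋ = 1.6566

phase 1: p=0.1838, T=0.552, ωT=1.794718, cosh=3.091975, sinh=2.925800; start (x,ẋ)=(0.148000, 0.530900) → end (x,ẋ)=(0.550857, 1.300976)
phase 2: p=0.6644, T=0.287, ωT=0.933123, cosh=1.467880, sinh=1.074557; start (x,ẋ)=(0.550857, 1.300976) → end (x,ẋ)=(0.927706, 1.512991)
phase 3: p=1.0916, T=0.290, ωT=0.942877, cosh=1.478431, sinh=1.088926; start (x,ẋ)=(0.927706, 1.512991) → end (x,ẋ)=(1.356025, 1.656599)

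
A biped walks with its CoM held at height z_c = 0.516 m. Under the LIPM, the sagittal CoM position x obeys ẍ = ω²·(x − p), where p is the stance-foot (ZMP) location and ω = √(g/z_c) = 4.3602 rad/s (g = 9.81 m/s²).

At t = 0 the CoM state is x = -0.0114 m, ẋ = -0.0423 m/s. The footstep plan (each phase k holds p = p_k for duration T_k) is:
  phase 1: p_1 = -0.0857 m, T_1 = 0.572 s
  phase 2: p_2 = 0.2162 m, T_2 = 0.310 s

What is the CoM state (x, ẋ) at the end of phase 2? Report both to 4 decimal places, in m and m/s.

phase 1: p=-0.0857, T=0.572, ωT=2.494034, cosh=6.096305, sinh=6.013729; start (x,ẋ)=(-0.011400, -0.042300) → end (x,ẋ)=(0.308914, 1.690351)
phase 2: p=0.2162, T=0.310, ωT=1.351662, cosh=2.061326, sinh=1.802516; start (x,ẋ)=(0.308914, 1.690351) → end (x,ẋ)=(1.106108, 4.213034)

x = 1.1061, ẋ = 4.2130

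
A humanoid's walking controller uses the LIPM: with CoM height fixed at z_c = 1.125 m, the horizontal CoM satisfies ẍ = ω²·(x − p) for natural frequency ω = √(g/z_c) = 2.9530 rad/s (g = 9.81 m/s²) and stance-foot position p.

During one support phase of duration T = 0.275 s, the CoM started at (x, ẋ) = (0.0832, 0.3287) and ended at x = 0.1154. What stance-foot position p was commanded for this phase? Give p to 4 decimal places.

ωT = 2.9530·0.275 = 0.812075; cosh(ωT) = 1.348257, sinh(ωT) = 0.904321
x(T) = p + (x₀−p)·cosh(ωT) + (ẋ₀/ω)·sinh(ωT) ⇒ p·(1 − cosh) = x(T) − x₀·cosh − (ẋ₀/ω)·sinh
numerator   = 0.1154 − (0.0832)·1.348257 − (0.3287/2.9530)·0.904321 = -0.097435
denominator = 1 − 1.348257 = -0.348257
p = -0.097435 / -0.348257 = 0.2798

p = 0.2798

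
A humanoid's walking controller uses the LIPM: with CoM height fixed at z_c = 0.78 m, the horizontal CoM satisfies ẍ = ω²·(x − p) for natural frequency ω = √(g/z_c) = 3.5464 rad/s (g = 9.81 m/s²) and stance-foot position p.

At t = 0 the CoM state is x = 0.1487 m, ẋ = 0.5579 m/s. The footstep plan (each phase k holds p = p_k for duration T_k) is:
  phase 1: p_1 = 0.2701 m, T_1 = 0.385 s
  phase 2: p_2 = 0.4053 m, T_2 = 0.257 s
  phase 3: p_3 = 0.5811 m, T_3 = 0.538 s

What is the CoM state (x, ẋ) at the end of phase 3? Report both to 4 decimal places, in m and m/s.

x = 0.0155, ẋ = -1.8698

phase 1: p=0.2701, T=0.385, ωT=1.365364, cosh=2.086218, sinh=1.830930; start (x,ẋ)=(0.148700, 0.557900) → end (x,ẋ)=(0.304865, 0.375625)
phase 2: p=0.4053, T=0.257, ωT=0.911425, cosh=1.444908, sinh=1.042957; start (x,ẋ)=(0.304865, 0.375625) → end (x,ẋ)=(0.370648, 0.171261)
phase 3: p=0.5811, T=0.538, ωT=1.907963, cosh=3.443865, sinh=3.295483; start (x,ẋ)=(0.370648, 0.171261) → end (x,ẋ)=(0.015474, -1.869778)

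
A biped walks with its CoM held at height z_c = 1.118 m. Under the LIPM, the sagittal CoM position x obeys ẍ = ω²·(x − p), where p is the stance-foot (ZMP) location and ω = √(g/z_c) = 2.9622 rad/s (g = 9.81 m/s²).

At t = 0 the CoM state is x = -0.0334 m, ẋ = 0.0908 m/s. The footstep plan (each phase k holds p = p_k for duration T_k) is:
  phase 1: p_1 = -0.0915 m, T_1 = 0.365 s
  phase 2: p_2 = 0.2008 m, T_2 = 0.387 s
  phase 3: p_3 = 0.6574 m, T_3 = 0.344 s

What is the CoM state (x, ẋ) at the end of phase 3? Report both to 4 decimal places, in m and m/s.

phase 1: p=-0.0915, T=0.365, ωT=1.081203, cosh=1.643706, sinh=1.304518; start (x,ẋ)=(-0.033400, 0.090800) → end (x,ẋ)=(0.043987, 0.373761)
phase 2: p=0.2008, T=0.387, ωT=1.146371, cosh=1.732271, sinh=1.414483; start (x,ẋ)=(0.043987, 0.373761) → end (x,ẋ)=(0.107632, -0.009590)
phase 3: p=0.6574, T=0.344, ωT=1.018997, cosh=1.565685, sinh=1.204729; start (x,ẋ)=(0.107632, -0.009590) → end (x,ẋ)=(-0.207265, -1.976944)

x = -0.2073, ẋ = -1.9769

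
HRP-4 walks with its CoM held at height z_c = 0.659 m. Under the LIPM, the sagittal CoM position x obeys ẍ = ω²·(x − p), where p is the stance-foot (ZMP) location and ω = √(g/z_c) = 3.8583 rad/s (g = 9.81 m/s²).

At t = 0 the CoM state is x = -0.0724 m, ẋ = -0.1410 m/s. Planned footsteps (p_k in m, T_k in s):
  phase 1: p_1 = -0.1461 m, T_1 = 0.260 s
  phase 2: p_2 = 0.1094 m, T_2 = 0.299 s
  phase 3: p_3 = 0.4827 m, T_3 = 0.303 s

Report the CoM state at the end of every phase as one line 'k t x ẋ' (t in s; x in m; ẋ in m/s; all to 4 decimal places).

1 0.2600 -0.0752 0.1175
2 0.5590 -0.1689 -0.8119
3 0.8620 -0.9732 -5.0886

phase 1: p=-0.1461, T=0.260, ωT=1.003158, cosh=1.546800, sinh=1.180080; start (x,ẋ)=(-0.072400, -0.141000) → end (x,ẋ)=(-0.075226, 0.117465)
phase 2: p=0.1094, T=0.299, ωT=1.153632, cosh=1.742586, sinh=1.427097; start (x,ẋ)=(-0.075226, 0.117465) → end (x,ẋ)=(-0.168880, -0.811891)
phase 3: p=0.4827, T=0.303, ωT=1.169065, cosh=1.764819, sinh=1.454162; start (x,ẋ)=(-0.168880, -0.811891) → end (x,ẋ)=(-0.973216, -5.088591)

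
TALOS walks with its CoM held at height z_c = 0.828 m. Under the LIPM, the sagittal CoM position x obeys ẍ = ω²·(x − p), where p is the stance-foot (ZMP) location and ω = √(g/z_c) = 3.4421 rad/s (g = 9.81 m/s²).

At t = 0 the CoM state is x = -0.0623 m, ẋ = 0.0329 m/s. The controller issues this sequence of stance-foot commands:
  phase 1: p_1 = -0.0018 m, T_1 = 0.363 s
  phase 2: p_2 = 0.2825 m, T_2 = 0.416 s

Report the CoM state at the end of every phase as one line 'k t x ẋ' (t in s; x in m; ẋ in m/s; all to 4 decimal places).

1 0.3630 -0.1007 -0.2713
2 0.7790 -0.7210 -3.2039

phase 1: p=-0.0018, T=0.363, ωT=1.249482, cosh=1.887595, sinh=1.600942; start (x,ẋ)=(-0.062300, 0.032900) → end (x,ẋ)=(-0.100697, -0.271290)
phase 2: p=0.2825, T=0.416, ωT=1.431914, cosh=2.212777, sinh=1.973926; start (x,ẋ)=(-0.100697, -0.271290) → end (x,ẋ)=(-0.721006, -3.203920)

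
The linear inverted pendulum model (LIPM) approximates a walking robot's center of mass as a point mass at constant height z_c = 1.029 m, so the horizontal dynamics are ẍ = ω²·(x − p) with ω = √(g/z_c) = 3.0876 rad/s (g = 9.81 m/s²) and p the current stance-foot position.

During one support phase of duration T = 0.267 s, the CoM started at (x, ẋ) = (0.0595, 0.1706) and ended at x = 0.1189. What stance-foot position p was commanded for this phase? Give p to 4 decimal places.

ωT = 3.0876·0.267 = 0.824389; cosh(ωT) = 1.359495, sinh(ωT) = 0.920992
x(T) = p + (x₀−p)·cosh(ωT) + (ẋ₀/ω)·sinh(ωT) ⇒ p·(1 − cosh) = x(T) − x₀·cosh − (ẋ₀/ω)·sinh
numerator   = 0.1189 − (0.0595)·1.359495 − (0.1706/3.0876)·0.920992 = -0.012878
denominator = 1 − 1.359495 = -0.359495
p = -0.012878 / -0.359495 = 0.0358

p = 0.0358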